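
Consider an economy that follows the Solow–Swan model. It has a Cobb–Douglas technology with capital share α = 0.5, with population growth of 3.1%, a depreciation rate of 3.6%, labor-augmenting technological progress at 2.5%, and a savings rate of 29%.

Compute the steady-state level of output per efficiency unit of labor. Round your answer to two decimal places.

At the steady state, Δk = 0, so s·k^α = (n + g + δ)·k.
Rearranging, k^(1−α) = s / (n + g + δ).
k^0.5 = 0.29 / (0.031 + 0.025 + 0.036) = 0.29 / 0.092 = 3.1522
k* = 3.1522^(1/0.5) ≈ 9.9364
y* = (k*)^α = 9.9364^0.5 ≈ 3.1522

y* = 3.15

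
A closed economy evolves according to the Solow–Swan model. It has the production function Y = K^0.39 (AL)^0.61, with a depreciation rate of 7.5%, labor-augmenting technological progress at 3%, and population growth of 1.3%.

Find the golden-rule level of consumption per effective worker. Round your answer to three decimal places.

c_gold ≈ 1.310

At the golden rule, f'(k) = n + g + δ, so α·k^(α−1) = n + g + δ and k_gold = (α/(n + g + δ))^(1/(1−α)).
k_gold = (0.39/0.118)^(1/0.61) = 3.3051^1.6393 ≈ 7.0974
c_gold = f(k_gold) − (n + g + δ)·k_gold = 2.1475 − 0.118×7.0974 ≈ 1.3100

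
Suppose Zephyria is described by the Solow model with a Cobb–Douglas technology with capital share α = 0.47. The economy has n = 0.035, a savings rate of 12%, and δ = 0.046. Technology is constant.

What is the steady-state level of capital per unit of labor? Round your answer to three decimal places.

In steady state, investment equals break-even investment: s·k^α = (n + δ)·k.
Dividing both sides by k: k^(1−α) = s / (n + δ).
k^0.53 = 0.12 / (0.035 + 0.046) = 0.12 / 0.081 = 1.4815
k* = 1.4815^(1/0.53) ≈ 2.0993

k* = 2.099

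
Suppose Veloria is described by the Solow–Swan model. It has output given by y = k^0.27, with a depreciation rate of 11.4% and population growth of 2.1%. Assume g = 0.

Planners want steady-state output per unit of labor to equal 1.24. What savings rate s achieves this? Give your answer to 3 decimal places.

s ≈ 0.242

In steady state, investment equals break-even investment: s·k^α = (n + δ)·k.
Since y* = [s/(n + δ)]^(α/(1−α)), we have s/(n + δ) = (y*)^((1−α)/α) = 1.24^2.7037 = 1.7889.
Therefore s = 1.7889 × (n + δ) = 1.7889 × 0.135 = 0.2415.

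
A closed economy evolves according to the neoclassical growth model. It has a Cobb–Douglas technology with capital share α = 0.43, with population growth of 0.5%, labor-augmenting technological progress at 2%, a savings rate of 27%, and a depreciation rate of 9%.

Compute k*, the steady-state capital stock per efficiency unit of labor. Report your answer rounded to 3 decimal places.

k* = 4.470

Steady state requires s·f(k) = (n + g + δ)·k, i.e. s·k^α = (n + g + δ)·k.
Rearranging, k^(1−α) = s / (n + g + δ).
k^0.57 = 0.27 / (0.005 + 0.020 + 0.090) = 0.27 / 0.115 = 2.3478
k* = 2.3478^(1/0.57) ≈ 4.4697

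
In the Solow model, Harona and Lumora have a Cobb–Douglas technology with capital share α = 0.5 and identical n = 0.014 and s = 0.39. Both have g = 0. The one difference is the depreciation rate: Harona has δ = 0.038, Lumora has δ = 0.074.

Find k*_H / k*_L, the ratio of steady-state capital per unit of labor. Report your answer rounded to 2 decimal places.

ratio ≈ 2.86

Steady-state k* = [s/(n + δ)]^(1/(1−α)), so the ratio is [ (s_H/(n + δ)_H) / (s_L/(n + δ)_L) ]^2.
s_H/(n + δ)_H = 0.39/0.052 = 7.5000; s_L/(n + δ)_L = 0.39/0.088 = 4.4318.
Ratio = (7.5000/4.4318)^2 = 1.6923^2 ≈ 2.8639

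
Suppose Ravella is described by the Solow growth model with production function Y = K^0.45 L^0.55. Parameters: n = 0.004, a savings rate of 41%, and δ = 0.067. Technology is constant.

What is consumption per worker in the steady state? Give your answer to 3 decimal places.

At the steady state, Δk = 0, so s·k^α = (n + δ)·k.
Rearranging, k^(1−α) = s / (n + δ).
k^0.55 = 0.41 / (0.004 + 0.067) = 0.41 / 0.071 = 5.7746
k* = 5.7746^(1/0.55) ≈ 24.2429
y* = (k*)^α = 24.2429^0.45 ≈ 4.1982
c* = (1 − s)·y* = (1 − 0.41) × 4.1982 ≈ 2.4769

c* ≈ 2.477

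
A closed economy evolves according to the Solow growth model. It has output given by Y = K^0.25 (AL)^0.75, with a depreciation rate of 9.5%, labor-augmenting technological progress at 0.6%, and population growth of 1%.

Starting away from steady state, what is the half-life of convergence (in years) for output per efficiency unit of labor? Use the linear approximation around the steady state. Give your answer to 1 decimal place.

t_½ ≈ 8.3 years

Near the steady state the convergence rate is λ = (1 − α)(n + g + δ).
λ = (1 − 0.25) × 0.111 = 0.75 × 0.111 = 0.08325
Half-life = ln 2 / λ = 0.6931 / 0.08325 ≈ 8.33 years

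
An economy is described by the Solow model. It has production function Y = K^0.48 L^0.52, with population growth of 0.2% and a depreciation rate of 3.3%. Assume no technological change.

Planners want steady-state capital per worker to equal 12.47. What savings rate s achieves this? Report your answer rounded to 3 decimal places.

Steady state requires s·f(k) = (n + δ)·k, i.e. s·k^α = (n + δ)·k.
So s / (n + δ) = (k*)^(1−α) = 12.47^0.52 = 3.7141.
Therefore s = 3.7141 × (n + δ) = 3.7141 × 0.035 = 0.1300.

s ≈ 0.130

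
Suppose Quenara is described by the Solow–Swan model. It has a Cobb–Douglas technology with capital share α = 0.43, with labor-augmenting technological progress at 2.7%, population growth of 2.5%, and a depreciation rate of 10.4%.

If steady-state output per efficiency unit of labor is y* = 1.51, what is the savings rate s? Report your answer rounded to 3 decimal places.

s ≈ 0.269

In steady state, investment equals break-even investment: s·k^α = (n + g + δ)·k.
Since y* = [s/(n + g + δ)]^(α/(1−α)), we have s/(n + g + δ) = (y*)^((1−α)/α) = 1.51^1.3256 = 1.7268.
Therefore s = 1.7268 × (n + g + δ) = 1.7268 × 0.156 = 0.2694.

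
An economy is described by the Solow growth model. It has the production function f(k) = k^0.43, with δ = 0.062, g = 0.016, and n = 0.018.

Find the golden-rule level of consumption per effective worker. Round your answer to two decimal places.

c_gold ≈ 1.77

At the golden rule, f'(k) = n + g + δ, so α·k^(α−1) = n + g + δ and k_gold = (α/(n + g + δ))^(1/(1−α)).
k_gold = (0.43/0.096)^(1/0.57) = 4.4792^1.7544 ≈ 13.8824
c_gold = f(k_gold) − (n + g + δ)·k_gold = 3.0993 − 0.096×13.8824 ≈ 1.7666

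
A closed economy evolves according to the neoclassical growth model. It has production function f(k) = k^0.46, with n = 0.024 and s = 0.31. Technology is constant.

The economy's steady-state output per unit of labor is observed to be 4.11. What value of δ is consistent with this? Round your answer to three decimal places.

At the steady state, Δk = 0, so s·k^α = (n + δ)·k.
Since y* = [s/(n + δ)]^(α/(1−α)), we have s/(n + δ) = (y*)^((1−α)/α) = 4.11^1.1739 = 5.2552.
Therefore n + δ = s / 5.2552 = 0.31 / 5.2552 = 0.0590, so δ = 0.0590 − 0.024 = 0.0350.

δ ≈ 0.035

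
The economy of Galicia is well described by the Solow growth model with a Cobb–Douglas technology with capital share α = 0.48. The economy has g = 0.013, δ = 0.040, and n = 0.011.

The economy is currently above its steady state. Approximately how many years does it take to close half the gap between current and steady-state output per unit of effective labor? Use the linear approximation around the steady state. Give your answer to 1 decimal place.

half-life ≈ 20.8 years

Near the steady state the convergence rate is λ = (1 − α)(n + g + δ).
λ = (1 − 0.48) × 0.064 = 0.52 × 0.064 = 0.03328
Half-life = ln 2 / λ = 0.6931 / 0.03328 ≈ 20.83 years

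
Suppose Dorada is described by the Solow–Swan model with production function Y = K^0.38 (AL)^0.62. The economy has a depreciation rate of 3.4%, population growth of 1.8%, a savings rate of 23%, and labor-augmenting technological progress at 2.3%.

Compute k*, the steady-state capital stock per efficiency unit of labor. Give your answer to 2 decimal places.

In steady state, investment equals break-even investment: s·k^α = (n + g + δ)·k.
Dividing both sides by k: k^(1−α) = s / (n + g + δ).
k^0.62 = 0.23 / (0.018 + 0.023 + 0.034) = 0.23 / 0.075 = 3.0667
k* = 3.0667^(1/0.62) ≈ 6.0947

k* ≈ 6.09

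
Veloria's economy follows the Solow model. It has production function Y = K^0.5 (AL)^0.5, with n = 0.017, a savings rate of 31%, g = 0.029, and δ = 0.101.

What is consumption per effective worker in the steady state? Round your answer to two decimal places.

c* ≈ 1.46

In steady state, investment equals break-even investment: s·k^α = (n + g + δ)·k.
Rearranging, k^(1−α) = s / (n + g + δ).
k^0.5 = 0.31 / (0.017 + 0.029 + 0.101) = 0.31 / 0.147 = 2.1088
k* = 2.1088^(1/0.5) ≈ 4.4470
y* = (k*)^α = 4.4470^0.5 ≈ 2.1088
c* = (1 − s)·y* = (1 − 0.31) × 2.1088 ≈ 1.4551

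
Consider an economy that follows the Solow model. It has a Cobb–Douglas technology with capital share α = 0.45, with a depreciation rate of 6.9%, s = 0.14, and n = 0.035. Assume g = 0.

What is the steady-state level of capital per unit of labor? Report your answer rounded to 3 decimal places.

k* ≈ 1.717

Steady state requires s·f(k) = (n + δ)·k, i.e. s·k^α = (n + δ)·k.
Dividing both sides by k: k^(1−α) = s / (n + δ).
k^0.55 = 0.14 / (0.035 + 0.069) = 0.14 / 0.104 = 1.3462
k* = 1.3462^(1/0.55) ≈ 1.7169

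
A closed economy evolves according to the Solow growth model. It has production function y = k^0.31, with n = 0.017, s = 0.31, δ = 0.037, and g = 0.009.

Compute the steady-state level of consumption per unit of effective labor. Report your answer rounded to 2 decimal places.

c* = 1.41

Steady state requires s·f(k) = (n + g + δ)·k, i.e. s·k^α = (n + g + δ)·k.
Rearranging, k^(1−α) = s / (n + g + δ).
k^0.69 = 0.31 / (0.017 + 0.009 + 0.037) = 0.31 / 0.063 = 4.9206
k* = 4.9206^(1/0.69) ≈ 10.0676
y* = (k*)^α = 10.0676^0.31 ≈ 2.0460
c* = (1 − s)·y* = (1 − 0.31) × 2.0460 ≈ 1.4117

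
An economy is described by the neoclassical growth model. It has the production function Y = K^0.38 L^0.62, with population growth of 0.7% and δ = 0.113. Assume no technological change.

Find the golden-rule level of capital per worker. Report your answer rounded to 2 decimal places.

The golden rule sets f'(k) = n + δ, i.e. α·k^(α−1) = n + δ.
So k^(1−α) = α / (n + δ) = 0.38 / 0.120 = 3.1667.
k_gold = 3.1667^(1/0.62) ≈ 6.4185

k_gold ≈ 6.42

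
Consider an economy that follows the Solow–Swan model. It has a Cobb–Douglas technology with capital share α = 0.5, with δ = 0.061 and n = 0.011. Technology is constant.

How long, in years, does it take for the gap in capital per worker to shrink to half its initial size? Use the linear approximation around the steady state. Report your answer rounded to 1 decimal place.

half-life ≈ 19.3 years

Near the steady state the convergence rate is λ = (1 − α)(n + δ).
λ = (1 − 0.5) × 0.072 = 0.5 × 0.072 = 0.0360
Half-life = ln 2 / λ = 0.6931 / 0.0360 ≈ 19.25 years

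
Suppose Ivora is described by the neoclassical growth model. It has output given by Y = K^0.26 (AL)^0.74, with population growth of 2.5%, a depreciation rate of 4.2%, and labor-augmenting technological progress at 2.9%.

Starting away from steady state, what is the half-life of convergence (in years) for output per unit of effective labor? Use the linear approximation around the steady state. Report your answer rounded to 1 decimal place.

Near the steady state the convergence rate is λ = (1 − α)(n + g + δ).
λ = (1 − 0.26) × 0.096 = 0.74 × 0.096 = 0.07104
Half-life = ln 2 / λ = 0.6931 / 0.07104 ≈ 9.76 years

about 9.8 years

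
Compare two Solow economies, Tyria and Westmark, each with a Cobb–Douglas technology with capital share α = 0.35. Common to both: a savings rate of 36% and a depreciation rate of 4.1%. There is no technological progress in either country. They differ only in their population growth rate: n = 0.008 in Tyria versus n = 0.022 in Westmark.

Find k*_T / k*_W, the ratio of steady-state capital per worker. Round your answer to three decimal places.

k*_T / k*_W ≈ 1.472

Steady-state k* = [s/(n + δ)]^(1/(1−α)), so the ratio is [ (s_T/(n + δ)_T) / (s_W/(n + δ)_W) ]^1.5385.
s_T/(n + δ)_T = 0.36/0.049 = 7.3469; s_W/(n + δ)_W = 0.36/0.063 = 5.7143.
Ratio = (7.3469/5.7143)^1.5385 = 1.2857^1.5385 ≈ 1.4720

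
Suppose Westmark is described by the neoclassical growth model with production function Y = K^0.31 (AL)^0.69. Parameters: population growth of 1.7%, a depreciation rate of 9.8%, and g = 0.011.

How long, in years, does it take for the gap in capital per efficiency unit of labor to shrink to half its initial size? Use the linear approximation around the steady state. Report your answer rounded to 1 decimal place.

Near the steady state the convergence rate is λ = (1 − α)(n + g + δ).
λ = (1 − 0.31) × 0.126 = 0.69 × 0.126 = 0.08694
Half-life = ln 2 / λ = 0.6931 / 0.08694 ≈ 7.97 years

about 8.0 years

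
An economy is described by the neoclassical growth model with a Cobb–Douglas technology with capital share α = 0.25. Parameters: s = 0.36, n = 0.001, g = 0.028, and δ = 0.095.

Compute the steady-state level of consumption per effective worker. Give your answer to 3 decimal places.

Steady state requires s·f(k) = (n + g + δ)·k, i.e. s·k^α = (n + g + δ)·k.
Dividing both sides by k: k^(1−α) = s / (n + g + δ).
k^0.75 = 0.36 / (0.001 + 0.028 + 0.095) = 0.36 / 0.124 = 2.9032
k* = 2.9032^(1/0.75) ≈ 4.1416
y* = (k*)^α = 4.1416^0.25 ≈ 1.4266
c* = (1 − s)·y* = (1 − 0.36) × 1.4266 ≈ 0.9130

c* ≈ 0.913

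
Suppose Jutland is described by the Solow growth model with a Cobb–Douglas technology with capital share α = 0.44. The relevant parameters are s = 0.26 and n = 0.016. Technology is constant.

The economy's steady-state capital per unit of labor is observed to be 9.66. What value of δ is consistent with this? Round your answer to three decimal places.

Steady state requires s·f(k) = (n + δ)·k, i.e. s·k^α = (n + δ)·k.
So s / (n + δ) = (k*)^(1−α) = 9.66^0.56 = 3.5611.
Therefore n + δ = s / 3.5611 = 0.26 / 3.5611 = 0.0730, so δ = 0.0730 − 0.016 = 0.0570.

δ ≈ 0.057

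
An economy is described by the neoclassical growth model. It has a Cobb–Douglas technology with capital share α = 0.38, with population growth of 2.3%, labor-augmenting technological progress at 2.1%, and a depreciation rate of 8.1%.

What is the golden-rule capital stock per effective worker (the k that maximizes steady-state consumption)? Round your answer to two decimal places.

k_gold ≈ 6.01

The golden rule sets f'(k) = n + g + δ, i.e. α·k^(α−1) = n + g + δ.
So k^(1−α) = α / (n + g + δ) = 0.38 / 0.125 = 3.0400.
k_gold = 3.0400^(1/0.62) ≈ 6.0094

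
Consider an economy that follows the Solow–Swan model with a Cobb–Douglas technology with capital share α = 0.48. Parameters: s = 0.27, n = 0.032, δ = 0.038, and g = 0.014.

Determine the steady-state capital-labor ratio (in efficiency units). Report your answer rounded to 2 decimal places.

k* ≈ 9.44

Steady state requires s·f(k) = (n + g + δ)·k, i.e. s·k^α = (n + g + δ)·k.
Rearranging, k^(1−α) = s / (n + g + δ).
k^0.52 = 0.27 / (0.032 + 0.014 + 0.038) = 0.27 / 0.084 = 3.2143
k* = 3.2143^(1/0.52) ≈ 9.4442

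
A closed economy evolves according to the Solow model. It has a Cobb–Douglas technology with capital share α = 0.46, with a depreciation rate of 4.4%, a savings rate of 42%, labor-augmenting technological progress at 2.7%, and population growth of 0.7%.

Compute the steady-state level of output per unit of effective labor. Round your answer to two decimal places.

Steady state requires s·f(k) = (n + g + δ)·k, i.e. s·k^α = (n + g + δ)·k.
Dividing both sides by k: k^(1−α) = s / (n + g + δ).
k^0.54 = 0.42 / (0.007 + 0.027 + 0.044) = 0.42 / 0.078 = 5.3846
k* = 5.3846^(1/0.54) ≈ 22.5937
y* = (k*)^α = 22.5937^0.46 ≈ 4.1960

y* ≈ 4.20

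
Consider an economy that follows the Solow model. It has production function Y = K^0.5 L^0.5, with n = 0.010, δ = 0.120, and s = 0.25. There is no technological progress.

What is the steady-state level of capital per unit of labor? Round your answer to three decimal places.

k* = 3.698

At the steady state, Δk = 0, so s·k^α = (n + δ)·k.
Dividing both sides by k: k^(1−α) = s / (n + δ).
k^0.5 = 0.25 / (0.010 + 0.120) = 0.25 / 0.130 = 1.9231
k* = 1.9231^(1/0.5) ≈ 3.6983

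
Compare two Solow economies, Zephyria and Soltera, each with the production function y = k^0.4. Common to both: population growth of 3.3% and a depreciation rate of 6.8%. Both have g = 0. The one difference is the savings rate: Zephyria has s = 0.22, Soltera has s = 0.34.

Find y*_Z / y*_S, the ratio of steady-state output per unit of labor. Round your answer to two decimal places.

ratio ≈ 0.75

Steady-state y* = [s/(n + δ)]^(α/(1−α)), so the ratio is [ (s_Z/(n + δ)_Z) / (s_S/(n + δ)_S) ]^0.6667.
s_Z/(n + δ)_Z = 0.22/0.101 = 2.1782; s_S/(n + δ)_S = 0.34/0.101 = 3.3663.
Ratio = (2.1782/3.3663)^0.6667 = 0.6471^0.6667 ≈ 0.7481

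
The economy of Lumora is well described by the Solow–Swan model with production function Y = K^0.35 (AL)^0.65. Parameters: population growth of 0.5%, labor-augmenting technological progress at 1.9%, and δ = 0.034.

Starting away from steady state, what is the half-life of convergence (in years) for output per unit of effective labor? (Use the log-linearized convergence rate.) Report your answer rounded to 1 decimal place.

about 18.4 years

Near the steady state the convergence rate is λ = (1 − α)(n + g + δ).
λ = (1 − 0.35) × 0.058 = 0.65 × 0.058 = 0.0377
Half-life = ln 2 / λ = 0.6931 / 0.0377 ≈ 18.38 years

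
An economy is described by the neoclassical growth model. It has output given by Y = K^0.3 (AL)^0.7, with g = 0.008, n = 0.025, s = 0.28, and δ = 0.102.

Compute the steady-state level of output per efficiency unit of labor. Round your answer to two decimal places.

y* ≈ 1.37

At the steady state, Δk = 0, so s·k^α = (n + g + δ)·k.
Dividing both sides by k: k^(1−α) = s / (n + g + δ).
k^0.7 = 0.28 / (0.025 + 0.008 + 0.102) = 0.28 / 0.135 = 2.0741
k* = 2.0741^(1/0.7) ≈ 2.8354
y* = (k*)^α = 2.8354^0.3 ≈ 1.3670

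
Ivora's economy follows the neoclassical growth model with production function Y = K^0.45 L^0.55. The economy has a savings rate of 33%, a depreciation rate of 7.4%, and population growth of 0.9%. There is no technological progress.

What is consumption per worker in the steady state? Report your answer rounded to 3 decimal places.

At the steady state, Δk = 0, so s·k^α = (n + δ)·k.
Rearranging, k^(1−α) = s / (n + δ).
k^0.55 = 0.33 / (0.009 + 0.074) = 0.33 / 0.083 = 3.9759
k* = 3.9759^(1/0.55) ≈ 12.2994
y* = (k*)^α = 12.2994^0.45 ≈ 3.0935
c* = (1 − s)·y* = (1 − 0.33) × 3.0935 ≈ 2.0726

c* ≈ 2.073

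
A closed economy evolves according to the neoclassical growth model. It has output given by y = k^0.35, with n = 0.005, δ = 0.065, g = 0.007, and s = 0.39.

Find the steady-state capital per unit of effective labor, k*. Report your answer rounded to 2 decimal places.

Steady state requires s·f(k) = (n + g + δ)·k, i.e. s·k^α = (n + g + δ)·k.
Dividing both sides by k: k^(1−α) = s / (n + g + δ).
k^0.65 = 0.39 / (0.005 + 0.007 + 0.065) = 0.39 / 0.077 = 5.0649
k* = 5.0649^(1/0.65) ≈ 12.1326

k* = 12.13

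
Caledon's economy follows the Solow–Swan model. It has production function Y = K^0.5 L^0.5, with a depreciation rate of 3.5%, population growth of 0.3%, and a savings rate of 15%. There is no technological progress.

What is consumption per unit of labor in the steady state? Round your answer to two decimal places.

c* = 3.36

Steady state requires s·f(k) = (n + δ)·k, i.e. s·k^α = (n + δ)·k.
Rearranging, k^(1−α) = s / (n + δ).
k^0.5 = 0.15 / (0.003 + 0.035) = 0.15 / 0.038 = 3.9474
k* = 3.9474^(1/0.5) ≈ 15.5820
y* = (k*)^α = 15.5820^0.5 ≈ 3.9474
c* = (1 − s)·y* = (1 − 0.15) × 3.9474 ≈ 3.3553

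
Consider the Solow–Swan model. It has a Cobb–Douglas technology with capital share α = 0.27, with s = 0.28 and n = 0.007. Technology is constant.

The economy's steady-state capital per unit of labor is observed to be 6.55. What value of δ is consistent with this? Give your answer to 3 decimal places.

In steady state, investment equals break-even investment: s·k^α = (n + δ)·k.
So s / (n + δ) = (k*)^(1−α) = 6.55^0.73 = 3.9433.
Therefore n + δ = s / 3.9433 = 0.28 / 3.9433 = 0.0710, so δ = 0.0710 − 0.007 = 0.0640.

δ ≈ 0.064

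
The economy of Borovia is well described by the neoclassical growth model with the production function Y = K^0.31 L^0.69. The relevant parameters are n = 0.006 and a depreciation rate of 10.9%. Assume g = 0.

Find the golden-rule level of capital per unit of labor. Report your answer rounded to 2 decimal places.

The golden rule sets f'(k) = n + δ, i.e. α·k^(α−1) = n + δ.
So k^(1−α) = α / (n + δ) = 0.31 / 0.115 = 2.6957.
k_gold = 2.6957^(1/0.69) ≈ 4.2088

k_gold ≈ 4.21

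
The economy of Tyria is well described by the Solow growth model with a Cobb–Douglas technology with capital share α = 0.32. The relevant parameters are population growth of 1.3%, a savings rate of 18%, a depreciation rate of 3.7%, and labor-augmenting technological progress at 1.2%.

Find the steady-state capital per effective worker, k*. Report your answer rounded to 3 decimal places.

In steady state, investment equals break-even investment: s·k^α = (n + g + δ)·k.
Rearranging, k^(1−α) = s / (n + g + δ).
k^0.68 = 0.18 / (0.013 + 0.012 + 0.037) = 0.18 / 0.062 = 2.9032
k* = 2.9032^(1/0.68) ≈ 4.7940

k* ≈ 4.794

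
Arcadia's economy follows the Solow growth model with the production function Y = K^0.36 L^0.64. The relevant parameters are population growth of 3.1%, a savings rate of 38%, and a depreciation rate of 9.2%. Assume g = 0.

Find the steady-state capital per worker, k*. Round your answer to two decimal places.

k* = 5.83

At the steady state, Δk = 0, so s·k^α = (n + δ)·k.
Dividing both sides by k: k^(1−α) = s / (n + δ).
k^0.64 = 0.38 / (0.031 + 0.092) = 0.38 / 0.123 = 3.0894
k* = 3.0894^(1/0.64) ≈ 5.8268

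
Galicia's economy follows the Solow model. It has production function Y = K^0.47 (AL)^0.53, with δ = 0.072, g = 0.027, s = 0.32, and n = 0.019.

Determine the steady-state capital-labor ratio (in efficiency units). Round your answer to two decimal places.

At the steady state, Δk = 0, so s·k^α = (n + g + δ)·k.
Rearranging, k^(1−α) = s / (n + g + δ).
k^0.53 = 0.32 / (0.019 + 0.027 + 0.072) = 0.32 / 0.118 = 2.7119
k* = 2.7119^(1/0.53) ≈ 6.5690

k* ≈ 6.57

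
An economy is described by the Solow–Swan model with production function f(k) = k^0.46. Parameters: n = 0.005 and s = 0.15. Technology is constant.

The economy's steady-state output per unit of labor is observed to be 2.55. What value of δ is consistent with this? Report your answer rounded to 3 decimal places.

In steady state, investment equals break-even investment: s·k^α = (n + δ)·k.
Since y* = [s/(n + δ)]^(α/(1−α)), we have s/(n + δ) = (y*)^((1−α)/α) = 2.55^1.1739 = 3.0008.
Therefore n + δ = s / 3.0008 = 0.15 / 3.0008 = 0.0500, so δ = 0.0500 − 0.005 = 0.0450.

δ ≈ 0.045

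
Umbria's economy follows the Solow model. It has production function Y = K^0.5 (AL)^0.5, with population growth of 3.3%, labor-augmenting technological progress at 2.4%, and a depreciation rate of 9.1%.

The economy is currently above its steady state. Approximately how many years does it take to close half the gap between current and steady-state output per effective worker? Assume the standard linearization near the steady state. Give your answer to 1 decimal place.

Near the steady state the convergence rate is λ = (1 − α)(n + g + δ).
λ = (1 − 0.5) × 0.148 = 0.5 × 0.148 = 0.0740
Half-life = ln 2 / λ = 0.6931 / 0.0740 ≈ 9.37 years

t_½ ≈ 9.4 years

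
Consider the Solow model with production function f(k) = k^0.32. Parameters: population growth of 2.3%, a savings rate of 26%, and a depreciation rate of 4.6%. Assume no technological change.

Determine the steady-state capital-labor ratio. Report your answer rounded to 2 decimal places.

In steady state, investment equals break-even investment: s·k^α = (n + δ)·k.
Rearranging, k^(1−α) = s / (n + δ).
k^0.68 = 0.26 / (0.023 + 0.046) = 0.26 / 0.069 = 3.7681
k* = 3.7681^(1/0.68) ≈ 7.0346

k* = 7.03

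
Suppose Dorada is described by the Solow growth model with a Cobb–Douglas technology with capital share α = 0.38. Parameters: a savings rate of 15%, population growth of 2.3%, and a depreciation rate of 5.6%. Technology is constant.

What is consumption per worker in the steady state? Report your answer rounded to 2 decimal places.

c* ≈ 1.26

Steady state requires s·f(k) = (n + δ)·k, i.e. s·k^α = (n + δ)·k.
Rearranging, k^(1−α) = s / (n + δ).
k^0.62 = 0.15 / (0.023 + 0.056) = 0.15 / 0.079 = 1.8987
k* = 1.8987^(1/0.62) ≈ 2.8127
y* = (k*)^α = 2.8127^0.38 ≈ 1.4814
c* = (1 − s)·y* = (1 − 0.15) × 1.4814 ≈ 1.2592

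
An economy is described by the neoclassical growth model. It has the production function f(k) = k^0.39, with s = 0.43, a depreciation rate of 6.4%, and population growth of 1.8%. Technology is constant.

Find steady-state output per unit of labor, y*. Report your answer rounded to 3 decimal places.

At the steady state, Δk = 0, so s·k^α = (n + δ)·k.
Dividing both sides by k: k^(1−α) = s / (n + δ).
k^0.61 = 0.43 / (0.018 + 0.064) = 0.43 / 0.082 = 5.2439
k* = 5.2439^(1/0.61) ≈ 15.1273
y* = (k*)^α = 15.1273^0.39 ≈ 2.8847

y* ≈ 2.885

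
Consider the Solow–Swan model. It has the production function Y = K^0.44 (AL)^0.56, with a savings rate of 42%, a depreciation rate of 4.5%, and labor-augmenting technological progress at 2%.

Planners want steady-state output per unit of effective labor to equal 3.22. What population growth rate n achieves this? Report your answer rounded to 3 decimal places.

At the steady state, Δk = 0, so s·k^α = (n + g + δ)·k.
Since y* = [s/(n + g + δ)]^(α/(1−α)), we have s/(n + g + δ) = (y*)^((1−α)/α) = 3.22^1.2727 = 4.4294.
Therefore n + g + δ = s / 4.4294 = 0.42 / 4.4294 = 0.0948, so n = 0.0948 − 0.065 = 0.0298.

n ≈ 0.030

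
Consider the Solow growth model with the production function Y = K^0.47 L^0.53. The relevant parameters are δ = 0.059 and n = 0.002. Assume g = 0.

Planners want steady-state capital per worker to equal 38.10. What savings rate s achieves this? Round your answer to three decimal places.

Steady state requires s·f(k) = (n + δ)·k, i.e. s·k^α = (n + δ)·k.
So s / (n + δ) = (k*)^(1−α) = 38.10^0.53 = 6.8848.
Therefore s = 6.8848 × (n + δ) = 6.8848 × 0.061 = 0.4200.

s ≈ 0.420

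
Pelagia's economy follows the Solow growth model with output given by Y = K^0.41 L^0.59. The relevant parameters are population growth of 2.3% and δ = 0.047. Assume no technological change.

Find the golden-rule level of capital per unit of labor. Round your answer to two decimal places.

k_gold ≈ 20.01

The golden rule sets f'(k) = n + δ, i.e. α·k^(α−1) = n + δ.
So k^(1−α) = α / (n + δ) = 0.41 / 0.070 = 5.8571.
k_gold = 5.8571^(1/0.59) ≈ 20.0059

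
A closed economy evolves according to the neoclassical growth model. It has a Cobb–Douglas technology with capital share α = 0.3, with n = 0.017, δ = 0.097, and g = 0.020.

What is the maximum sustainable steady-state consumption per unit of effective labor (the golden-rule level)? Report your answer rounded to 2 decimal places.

c_gold ≈ 0.99

At the golden rule, f'(k) = n + g + δ, so α·k^(α−1) = n + g + δ and k_gold = (α/(n + g + δ))^(1/(1−α)).
k_gold = (0.3/0.134)^(1/0.7) = 2.2388^1.4286 ≈ 3.1625
c_gold = f(k_gold) − (n + g + δ)·k_gold = 1.4126 − 0.134×3.1625 ≈ 0.9888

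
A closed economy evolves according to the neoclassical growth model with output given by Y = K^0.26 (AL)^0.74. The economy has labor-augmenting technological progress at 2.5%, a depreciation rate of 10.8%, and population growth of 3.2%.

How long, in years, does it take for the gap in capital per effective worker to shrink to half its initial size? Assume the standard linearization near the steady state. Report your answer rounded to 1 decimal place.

Near the steady state the convergence rate is λ = (1 − α)(n + g + δ).
λ = (1 − 0.26) × 0.165 = 0.74 × 0.165 = 0.1221
Half-life = ln 2 / λ = 0.6931 / 0.1221 ≈ 5.68 years

about 5.7 years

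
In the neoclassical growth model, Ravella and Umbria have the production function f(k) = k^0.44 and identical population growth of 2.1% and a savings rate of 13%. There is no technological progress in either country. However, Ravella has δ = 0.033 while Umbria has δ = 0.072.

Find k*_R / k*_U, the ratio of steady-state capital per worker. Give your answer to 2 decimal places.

ratio ≈ 2.64

Steady-state k* = [s/(n + δ)]^(1/(1−α)), so the ratio is [ (s_R/(n + δ)_R) / (s_U/(n + δ)_U) ]^1.7857.
s_R/(n + δ)_R = 0.13/0.054 = 2.4074; s_U/(n + δ)_U = 0.13/0.093 = 1.3978.
Ratio = (2.4074/1.3978)^1.7857 = 1.7223^1.7857 ≈ 2.6401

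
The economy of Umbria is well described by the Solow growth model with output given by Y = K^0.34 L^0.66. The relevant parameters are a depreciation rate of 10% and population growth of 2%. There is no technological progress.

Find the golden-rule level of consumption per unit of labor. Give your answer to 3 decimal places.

At the golden rule, f'(k) = n + δ, so α·k^(α−1) = n + δ and k_gold = (α/(n + δ))^(1/(1−α)).
k_gold = (0.34/0.120)^(1/0.66) = 2.8333^1.5152 ≈ 4.8452
c_gold = f(k_gold) − (n + δ)·k_gold = 1.7100 − 0.120×4.8452 ≈ 1.1286

c_gold ≈ 1.129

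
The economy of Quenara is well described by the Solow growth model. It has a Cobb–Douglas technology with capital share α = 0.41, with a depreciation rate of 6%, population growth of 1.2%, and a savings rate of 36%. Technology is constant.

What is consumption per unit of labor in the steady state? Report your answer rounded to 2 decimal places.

c* ≈ 1.96

In steady state, investment equals break-even investment: s·k^α = (n + δ)·k.
Rearranging, k^(1−α) = s / (n + δ).
k^0.59 = 0.36 / (0.012 + 0.060) = 0.36 / 0.072 = 5.0000
k* = 5.0000^(1/0.59) ≈ 15.3001
y* = (k*)^α = 15.3001^0.41 ≈ 3.0600
c* = (1 − s)·y* = (1 − 0.36) × 3.0600 ≈ 1.9584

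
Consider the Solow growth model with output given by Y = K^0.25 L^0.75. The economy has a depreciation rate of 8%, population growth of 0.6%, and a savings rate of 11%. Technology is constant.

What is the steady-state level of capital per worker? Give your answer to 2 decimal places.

k* ≈ 1.39

At the steady state, Δk = 0, so s·k^α = (n + δ)·k.
Dividing both sides by k: k^(1−α) = s / (n + δ).
k^0.75 = 0.11 / (0.006 + 0.080) = 0.11 / 0.086 = 1.2791
k* = 1.2791^(1/0.75) ≈ 1.3885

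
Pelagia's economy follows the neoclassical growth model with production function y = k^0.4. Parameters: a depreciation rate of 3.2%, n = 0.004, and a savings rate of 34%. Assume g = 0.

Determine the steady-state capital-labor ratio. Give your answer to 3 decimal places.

k* = 42.198

In steady state, investment equals break-even investment: s·k^α = (n + δ)·k.
Rearranging, k^(1−α) = s / (n + δ).
k^0.6 = 0.34 / (0.004 + 0.032) = 0.34 / 0.036 = 9.4444
k* = 9.4444^(1/0.6) ≈ 42.1979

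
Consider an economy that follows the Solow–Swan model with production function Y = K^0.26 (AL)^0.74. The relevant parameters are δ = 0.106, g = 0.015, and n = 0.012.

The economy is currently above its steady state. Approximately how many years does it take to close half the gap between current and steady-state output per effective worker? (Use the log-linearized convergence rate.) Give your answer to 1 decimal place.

Near the steady state the convergence rate is λ = (1 − α)(n + g + δ).
λ = (1 − 0.26) × 0.133 = 0.74 × 0.133 = 0.09842
Half-life = ln 2 / λ = 0.6931 / 0.09842 ≈ 7.04 years

t_½ ≈ 7.0 years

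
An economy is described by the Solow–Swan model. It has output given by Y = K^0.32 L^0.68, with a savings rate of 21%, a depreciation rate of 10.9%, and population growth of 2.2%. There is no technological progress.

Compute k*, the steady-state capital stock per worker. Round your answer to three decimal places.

k* = 2.002

In steady state, investment equals break-even investment: s·k^α = (n + δ)·k.
Rearranging, k^(1−α) = s / (n + δ).
k^0.68 = 0.21 / (0.022 + 0.109) = 0.21 / 0.131 = 1.6031
k* = 1.6031^(1/0.68) ≈ 2.0018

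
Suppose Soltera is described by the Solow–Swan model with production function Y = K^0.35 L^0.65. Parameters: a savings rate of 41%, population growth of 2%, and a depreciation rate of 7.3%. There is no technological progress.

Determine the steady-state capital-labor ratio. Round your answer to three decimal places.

k* ≈ 9.800

Steady state requires s·f(k) = (n + δ)·k, i.e. s·k^α = (n + δ)·k.
Dividing both sides by k: k^(1−α) = s / (n + δ).
k^0.65 = 0.41 / (0.020 + 0.073) = 0.41 / 0.093 = 4.4086
k* = 4.4086^(1/0.65) ≈ 9.8001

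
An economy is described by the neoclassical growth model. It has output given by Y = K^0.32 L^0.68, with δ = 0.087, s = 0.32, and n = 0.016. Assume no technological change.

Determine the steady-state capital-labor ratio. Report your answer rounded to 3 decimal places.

At the steady state, Δk = 0, so s·k^α = (n + δ)·k.
Rearranging, k^(1−α) = s / (n + δ).
k^0.68 = 0.32 / (0.016 + 0.087) = 0.32 / 0.103 = 3.1068
k* = 3.1068^(1/0.68) ≈ 5.2965

k* = 5.297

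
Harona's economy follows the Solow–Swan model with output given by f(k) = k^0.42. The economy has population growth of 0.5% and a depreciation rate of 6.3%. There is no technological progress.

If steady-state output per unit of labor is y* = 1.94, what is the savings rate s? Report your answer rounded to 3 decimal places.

s ≈ 0.170

At the steady state, Δk = 0, so s·k^α = (n + δ)·k.
Since y* = [s/(n + δ)]^(α/(1−α)), we have s/(n + δ) = (y*)^((1−α)/α) = 1.94^1.381 = 2.4972.
Therefore s = 2.4972 × (n + δ) = 2.4972 × 0.068 = 0.1698.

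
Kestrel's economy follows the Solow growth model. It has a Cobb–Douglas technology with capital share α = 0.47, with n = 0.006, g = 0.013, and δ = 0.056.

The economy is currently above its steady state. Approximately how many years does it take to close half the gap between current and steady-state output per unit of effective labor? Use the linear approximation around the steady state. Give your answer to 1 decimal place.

Near the steady state the convergence rate is λ = (1 − α)(n + g + δ).
λ = (1 − 0.47) × 0.075 = 0.53 × 0.075 = 0.03975
Half-life = ln 2 / λ = 0.6931 / 0.03975 ≈ 17.44 years

about 17.4 years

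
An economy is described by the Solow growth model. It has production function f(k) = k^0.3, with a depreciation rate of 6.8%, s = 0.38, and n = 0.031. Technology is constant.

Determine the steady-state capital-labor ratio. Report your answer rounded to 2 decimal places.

At the steady state, Δk = 0, so s·k^α = (n + δ)·k.
Dividing both sides by k: k^(1−α) = s / (n + δ).
k^0.7 = 0.38 / (0.031 + 0.068) = 0.38 / 0.099 = 3.8384
k* = 3.8384^(1/0.7) ≈ 6.8313

k* = 6.83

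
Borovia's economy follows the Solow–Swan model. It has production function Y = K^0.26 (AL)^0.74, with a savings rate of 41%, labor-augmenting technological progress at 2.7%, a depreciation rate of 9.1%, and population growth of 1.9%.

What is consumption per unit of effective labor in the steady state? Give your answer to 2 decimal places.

c* = 0.87

In steady state, investment equals break-even investment: s·k^α = (n + g + δ)·k.
Rearranging, k^(1−α) = s / (n + g + δ).
k^0.74 = 0.41 / (0.019 + 0.027 + 0.091) = 0.41 / 0.137 = 2.9927
k* = 2.9927^(1/0.74) ≈ 4.3987
y* = (k*)^α = 4.3987^0.26 ≈ 1.4698
c* = (1 − s)·y* = (1 − 0.41) × 1.4698 ≈ 0.8672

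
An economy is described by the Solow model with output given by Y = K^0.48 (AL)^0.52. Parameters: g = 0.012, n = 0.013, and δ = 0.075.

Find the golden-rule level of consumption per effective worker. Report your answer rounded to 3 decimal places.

At the golden rule, f'(k) = n + g + δ, so α·k^(α−1) = n + g + δ and k_gold = (α/(n + g + δ))^(1/(1−α)).
k_gold = (0.48/0.100)^(1/0.52) = 4.8000^1.9231 ≈ 20.4218
c_gold = f(k_gold) − (n + g + δ)·k_gold = 4.2545 − 0.100×20.4218 ≈ 2.2123

c_gold ≈ 2.212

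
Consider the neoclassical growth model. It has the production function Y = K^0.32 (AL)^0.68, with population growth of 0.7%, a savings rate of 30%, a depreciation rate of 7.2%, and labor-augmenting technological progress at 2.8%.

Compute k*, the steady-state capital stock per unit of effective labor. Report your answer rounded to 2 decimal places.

k* ≈ 4.55

At the steady state, Δk = 0, so s·k^α = (n + g + δ)·k.
Dividing both sides by k: k^(1−α) = s / (n + g + δ).
k^0.68 = 0.30 / (0.007 + 0.028 + 0.072) = 0.30 / 0.107 = 2.8037
k* = 2.8037^(1/0.68) ≈ 4.5544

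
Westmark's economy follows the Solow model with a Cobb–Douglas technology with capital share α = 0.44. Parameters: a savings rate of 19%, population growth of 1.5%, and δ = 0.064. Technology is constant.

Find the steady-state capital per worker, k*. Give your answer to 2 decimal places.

Steady state requires s·f(k) = (n + δ)·k, i.e. s·k^α = (n + δ)·k.
Rearranging, k^(1−α) = s / (n + δ).
k^0.56 = 0.19 / (0.015 + 0.064) = 0.19 / 0.079 = 2.4051
k* = 2.4051^(1/0.56) ≈ 4.7929

k* = 4.79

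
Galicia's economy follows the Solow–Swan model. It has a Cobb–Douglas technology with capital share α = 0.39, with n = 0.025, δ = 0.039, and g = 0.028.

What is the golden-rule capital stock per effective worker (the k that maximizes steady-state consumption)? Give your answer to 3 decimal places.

k_gold ≈ 10.674

The golden rule sets f'(k) = n + g + δ, i.e. α·k^(α−1) = n + g + δ.
So k^(1−α) = α / (n + g + δ) = 0.39 / 0.092 = 4.2391.
k_gold = 4.2391^(1/0.61) ≈ 10.6738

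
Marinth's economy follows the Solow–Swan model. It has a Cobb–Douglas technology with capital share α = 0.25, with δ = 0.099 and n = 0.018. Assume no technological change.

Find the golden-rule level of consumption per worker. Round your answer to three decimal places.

c_gold ≈ 0.966

At the golden rule, f'(k) = n + δ, so α·k^(α−1) = n + δ and k_gold = (α/(n + δ))^(1/(1−α)).
k_gold = (0.25/0.117)^(1/0.75) = 2.1368^1.3333 ≈ 2.7522
c_gold = f(k_gold) − (n + δ)·k_gold = 1.2880 − 0.117×2.7522 ≈ 0.9660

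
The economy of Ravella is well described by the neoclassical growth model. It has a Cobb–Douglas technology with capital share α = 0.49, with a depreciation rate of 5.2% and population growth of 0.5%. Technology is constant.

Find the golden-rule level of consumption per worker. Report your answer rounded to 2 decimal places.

At the golden rule, f'(k) = n + δ, so α·k^(α−1) = n + δ and k_gold = (α/(n + δ))^(1/(1−α)).
k_gold = (0.49/0.057)^(1/0.51) = 8.5965^1.9608 ≈ 67.9232
c_gold = f(k_gold) − (n + δ)·k_gold = 7.9011 − 0.057×67.9232 ≈ 4.0295

c_gold ≈ 4.03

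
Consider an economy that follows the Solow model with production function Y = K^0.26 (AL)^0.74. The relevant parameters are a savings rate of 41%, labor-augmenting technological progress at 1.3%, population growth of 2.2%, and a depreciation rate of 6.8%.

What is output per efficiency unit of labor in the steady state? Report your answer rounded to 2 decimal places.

In steady state, investment equals break-even investment: s·k^α = (n + g + δ)·k.
Dividing both sides by k: k^(1−α) = s / (n + g + δ).
k^0.74 = 0.41 / (0.022 + 0.013 + 0.068) = 0.41 / 0.103 = 3.9806
k* = 3.9806^(1/0.74) ≈ 6.4676
y* = (k*)^α = 6.4676^0.26 ≈ 1.6248

y* ≈ 1.62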